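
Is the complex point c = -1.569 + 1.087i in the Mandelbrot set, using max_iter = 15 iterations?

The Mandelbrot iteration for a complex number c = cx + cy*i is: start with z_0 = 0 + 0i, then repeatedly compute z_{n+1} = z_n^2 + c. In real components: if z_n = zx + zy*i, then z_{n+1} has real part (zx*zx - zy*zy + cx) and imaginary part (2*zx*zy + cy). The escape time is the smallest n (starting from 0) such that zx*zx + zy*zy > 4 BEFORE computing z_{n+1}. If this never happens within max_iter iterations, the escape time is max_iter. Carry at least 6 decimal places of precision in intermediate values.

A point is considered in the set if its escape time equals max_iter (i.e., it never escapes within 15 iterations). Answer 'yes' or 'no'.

z_0 = 0 + 0i, c = -1.5690 + 1.0870i
Iter 1: z = -1.5690 + 1.0870i, |z|^2 = 3.6433
Iter 2: z = -0.2888 + -2.3240i, |z|^2 = 5.4844
Escaped at iteration 2

Answer: no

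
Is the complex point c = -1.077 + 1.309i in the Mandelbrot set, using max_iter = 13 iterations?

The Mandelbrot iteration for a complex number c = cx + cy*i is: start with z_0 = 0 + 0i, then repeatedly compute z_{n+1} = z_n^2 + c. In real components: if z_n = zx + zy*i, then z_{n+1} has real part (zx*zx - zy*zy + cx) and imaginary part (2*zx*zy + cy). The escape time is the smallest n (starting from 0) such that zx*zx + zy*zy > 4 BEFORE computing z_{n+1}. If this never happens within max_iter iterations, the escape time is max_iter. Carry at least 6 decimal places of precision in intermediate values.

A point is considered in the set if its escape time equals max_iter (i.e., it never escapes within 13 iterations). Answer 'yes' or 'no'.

Answer: no

Derivation:
z_0 = 0 + 0i, c = -1.0770 + 1.3090i
Iter 1: z = -1.0770 + 1.3090i, |z|^2 = 2.8734
Iter 2: z = -1.6306 + -1.5106i, |z|^2 = 4.9406
Escaped at iteration 2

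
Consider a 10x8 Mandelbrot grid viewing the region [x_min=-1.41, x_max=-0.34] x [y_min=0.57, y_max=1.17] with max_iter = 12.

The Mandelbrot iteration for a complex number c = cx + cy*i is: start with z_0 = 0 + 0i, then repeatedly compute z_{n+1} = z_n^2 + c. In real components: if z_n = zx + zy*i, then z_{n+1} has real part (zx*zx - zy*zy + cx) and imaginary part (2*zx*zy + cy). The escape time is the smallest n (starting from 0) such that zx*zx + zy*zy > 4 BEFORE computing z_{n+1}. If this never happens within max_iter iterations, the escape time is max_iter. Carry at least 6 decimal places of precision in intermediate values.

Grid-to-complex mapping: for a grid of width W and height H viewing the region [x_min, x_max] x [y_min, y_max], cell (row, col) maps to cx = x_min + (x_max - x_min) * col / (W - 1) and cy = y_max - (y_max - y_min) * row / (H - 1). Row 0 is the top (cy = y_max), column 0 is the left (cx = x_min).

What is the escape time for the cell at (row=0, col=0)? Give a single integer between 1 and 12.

z_0 = 0 + 0i, c = -1.4100 + 1.1700i
Iter 1: z = -1.4100 + 1.1700i, |z|^2 = 3.3570
Iter 2: z = -0.7908 + -2.1294i, |z|^2 = 5.1597
Escaped at iteration 2

Answer: 2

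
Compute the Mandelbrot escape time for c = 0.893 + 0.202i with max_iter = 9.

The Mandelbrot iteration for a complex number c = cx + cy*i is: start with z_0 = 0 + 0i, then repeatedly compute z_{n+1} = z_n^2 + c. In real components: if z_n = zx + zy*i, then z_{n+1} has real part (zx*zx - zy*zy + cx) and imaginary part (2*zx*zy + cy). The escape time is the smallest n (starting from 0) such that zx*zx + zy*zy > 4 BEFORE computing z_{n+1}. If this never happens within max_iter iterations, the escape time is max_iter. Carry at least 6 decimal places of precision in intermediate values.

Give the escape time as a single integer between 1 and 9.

Answer: 3

Derivation:
z_0 = 0 + 0i, c = 0.8930 + 0.2020i
Iter 1: z = 0.8930 + 0.2020i, |z|^2 = 0.8383
Iter 2: z = 1.6496 + 0.5628i, |z|^2 = 3.0380
Iter 3: z = 3.2976 + 2.0587i, |z|^2 = 15.1127
Escaped at iteration 3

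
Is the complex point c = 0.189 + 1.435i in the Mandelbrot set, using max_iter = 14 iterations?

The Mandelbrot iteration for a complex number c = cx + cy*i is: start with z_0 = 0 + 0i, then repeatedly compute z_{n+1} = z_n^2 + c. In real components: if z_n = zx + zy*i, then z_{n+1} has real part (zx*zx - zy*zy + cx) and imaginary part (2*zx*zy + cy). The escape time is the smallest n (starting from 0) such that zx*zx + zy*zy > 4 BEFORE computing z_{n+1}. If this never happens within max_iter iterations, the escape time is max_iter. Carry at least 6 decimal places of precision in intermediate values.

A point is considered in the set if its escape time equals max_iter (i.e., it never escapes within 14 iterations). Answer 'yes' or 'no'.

Answer: no

Derivation:
z_0 = 0 + 0i, c = 0.1890 + 1.4350i
Iter 1: z = 0.1890 + 1.4350i, |z|^2 = 2.0949
Iter 2: z = -1.8345 + 1.9774i, |z|^2 = 7.2756
Escaped at iteration 2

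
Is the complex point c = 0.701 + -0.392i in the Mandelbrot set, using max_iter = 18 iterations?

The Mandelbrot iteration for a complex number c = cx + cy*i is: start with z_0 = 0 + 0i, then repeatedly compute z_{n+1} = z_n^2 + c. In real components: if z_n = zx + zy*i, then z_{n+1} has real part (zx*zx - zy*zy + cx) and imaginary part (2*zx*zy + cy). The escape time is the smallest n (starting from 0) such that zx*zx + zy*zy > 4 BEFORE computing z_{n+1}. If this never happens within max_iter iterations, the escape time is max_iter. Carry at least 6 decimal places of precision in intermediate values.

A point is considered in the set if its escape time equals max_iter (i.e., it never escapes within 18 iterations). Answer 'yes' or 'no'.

z_0 = 0 + 0i, c = 0.7010 + -0.3920i
Iter 1: z = 0.7010 + -0.3920i, |z|^2 = 0.6451
Iter 2: z = 1.0387 + -0.9416i, |z|^2 = 1.9656
Iter 3: z = 0.8934 + -2.3481i, |z|^2 = 6.3118
Escaped at iteration 3

Answer: no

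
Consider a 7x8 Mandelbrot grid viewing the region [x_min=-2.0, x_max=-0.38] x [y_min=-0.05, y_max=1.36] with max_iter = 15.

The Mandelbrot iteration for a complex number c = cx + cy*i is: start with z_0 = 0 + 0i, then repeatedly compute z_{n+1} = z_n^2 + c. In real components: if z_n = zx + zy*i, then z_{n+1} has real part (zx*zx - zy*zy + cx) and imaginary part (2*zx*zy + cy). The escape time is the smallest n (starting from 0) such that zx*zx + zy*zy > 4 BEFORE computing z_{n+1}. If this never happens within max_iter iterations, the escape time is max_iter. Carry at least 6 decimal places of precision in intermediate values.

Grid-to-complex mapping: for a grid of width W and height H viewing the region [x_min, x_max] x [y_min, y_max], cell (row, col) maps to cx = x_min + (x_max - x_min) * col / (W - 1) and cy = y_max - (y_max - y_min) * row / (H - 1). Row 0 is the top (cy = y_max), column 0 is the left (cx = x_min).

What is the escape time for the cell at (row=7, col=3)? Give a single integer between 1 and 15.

Answer: 15

Derivation:
z_0 = 0 + 0i, c = -1.1900 + -0.0500i
Iter 1: z = -1.1900 + -0.0500i, |z|^2 = 1.4186
Iter 2: z = 0.2236 + 0.0690i, |z|^2 = 0.0548
Iter 3: z = -1.1448 + -0.0191i, |z|^2 = 1.3109
Iter 4: z = 0.1201 + -0.0062i, |z|^2 = 0.0145
Iter 5: z = -1.1756 + -0.0515i, |z|^2 = 1.3847
Iter 6: z = 0.1894 + 0.0710i, |z|^2 = 0.0409
Iter 7: z = -1.1592 + -0.0231i, |z|^2 = 1.3442
Iter 8: z = 0.1531 + 0.0035i, |z|^2 = 0.0235
Iter 9: z = -1.1666 + -0.0489i, |z|^2 = 1.3633
Iter 10: z = 0.1685 + 0.0641i, |z|^2 = 0.0325
Iter 11: z = -1.1657 + -0.0284i, |z|^2 = 1.3597
Iter 12: z = 0.1681 + 0.0162i, |z|^2 = 0.0285
Iter 13: z = -1.1620 + -0.0446i, |z|^2 = 1.3522
Iter 14: z = 0.1582 + 0.0535i, |z|^2 = 0.0279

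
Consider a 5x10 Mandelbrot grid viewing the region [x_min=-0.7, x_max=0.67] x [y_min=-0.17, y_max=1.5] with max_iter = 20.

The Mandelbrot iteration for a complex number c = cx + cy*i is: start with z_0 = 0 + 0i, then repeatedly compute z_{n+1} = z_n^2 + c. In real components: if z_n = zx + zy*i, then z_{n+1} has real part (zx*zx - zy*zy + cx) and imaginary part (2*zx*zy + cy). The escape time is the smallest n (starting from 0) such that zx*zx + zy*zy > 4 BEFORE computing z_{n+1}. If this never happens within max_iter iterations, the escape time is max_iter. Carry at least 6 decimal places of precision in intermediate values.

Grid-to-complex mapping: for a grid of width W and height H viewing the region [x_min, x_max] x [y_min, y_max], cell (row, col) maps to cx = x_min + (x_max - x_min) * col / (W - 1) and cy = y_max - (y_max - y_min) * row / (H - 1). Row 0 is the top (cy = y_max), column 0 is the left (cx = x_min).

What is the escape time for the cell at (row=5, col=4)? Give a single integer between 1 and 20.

Answer: 3

Derivation:
z_0 = 0 + 0i, c = 0.6700 + 0.5722i
Iter 1: z = 0.6700 + 0.5722i, |z|^2 = 0.7763
Iter 2: z = 0.7915 + 1.3390i, |z|^2 = 2.4193
Iter 3: z = -0.4965 + 2.6918i, |z|^2 = 7.4921
Escaped at iteration 3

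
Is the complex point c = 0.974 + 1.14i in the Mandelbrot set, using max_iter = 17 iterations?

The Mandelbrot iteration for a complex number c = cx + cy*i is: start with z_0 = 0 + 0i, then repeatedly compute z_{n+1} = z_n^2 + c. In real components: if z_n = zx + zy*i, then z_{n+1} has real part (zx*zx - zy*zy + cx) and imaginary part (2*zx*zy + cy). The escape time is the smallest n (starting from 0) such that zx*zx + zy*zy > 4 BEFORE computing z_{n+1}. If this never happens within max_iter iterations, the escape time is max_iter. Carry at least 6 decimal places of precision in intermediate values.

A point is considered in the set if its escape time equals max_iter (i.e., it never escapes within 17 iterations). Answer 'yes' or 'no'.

z_0 = 0 + 0i, c = 0.9740 + 1.1400i
Iter 1: z = 0.9740 + 1.1400i, |z|^2 = 2.2483
Iter 2: z = 0.6231 + 3.3607i, |z|^2 = 11.6827
Escaped at iteration 2

Answer: no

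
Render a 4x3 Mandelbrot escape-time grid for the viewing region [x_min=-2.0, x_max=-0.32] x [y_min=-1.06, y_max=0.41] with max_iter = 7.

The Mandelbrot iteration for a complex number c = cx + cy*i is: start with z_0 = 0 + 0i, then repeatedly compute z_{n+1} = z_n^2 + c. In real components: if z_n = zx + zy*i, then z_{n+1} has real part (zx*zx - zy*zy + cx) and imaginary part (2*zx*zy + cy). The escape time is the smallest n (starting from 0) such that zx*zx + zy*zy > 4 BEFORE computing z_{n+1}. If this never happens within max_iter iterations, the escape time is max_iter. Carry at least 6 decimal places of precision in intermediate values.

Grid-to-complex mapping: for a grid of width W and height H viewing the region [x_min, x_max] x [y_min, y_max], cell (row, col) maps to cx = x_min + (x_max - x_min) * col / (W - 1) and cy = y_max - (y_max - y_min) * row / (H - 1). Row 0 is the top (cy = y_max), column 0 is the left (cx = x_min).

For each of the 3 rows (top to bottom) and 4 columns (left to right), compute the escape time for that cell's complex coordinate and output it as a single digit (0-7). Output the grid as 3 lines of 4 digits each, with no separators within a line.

Answer: 1477
1577
1235

Derivation:
(row=0, col=0): c = -2.0000 + 0.4100i → escape time 1
(row=0, col=1): c = -1.4400 + 0.4100i → escape time 4
(row=0, col=2): c = -0.8800 + 0.4100i → escape time 7
(row=0, col=3): c = -0.3200 + 0.4100i → escape time 7
(row=1, col=0): c = -2.0000 + -0.3250i → escape time 1
(row=1, col=1): c = -1.4400 + -0.3250i → escape time 5
(row=1, col=2): c = -0.8800 + -0.3250i → escape time 7
(row=1, col=3): c = -0.3200 + -0.3250i → escape time 7
(row=2, col=0): c = -2.0000 + -1.0600i → escape time 1
(row=2, col=1): c = -1.4400 + -1.0600i → escape time 2
(row=2, col=2): c = -0.8800 + -1.0600i → escape time 3
(row=2, col=3): c = -0.3200 + -1.0600i → escape time 5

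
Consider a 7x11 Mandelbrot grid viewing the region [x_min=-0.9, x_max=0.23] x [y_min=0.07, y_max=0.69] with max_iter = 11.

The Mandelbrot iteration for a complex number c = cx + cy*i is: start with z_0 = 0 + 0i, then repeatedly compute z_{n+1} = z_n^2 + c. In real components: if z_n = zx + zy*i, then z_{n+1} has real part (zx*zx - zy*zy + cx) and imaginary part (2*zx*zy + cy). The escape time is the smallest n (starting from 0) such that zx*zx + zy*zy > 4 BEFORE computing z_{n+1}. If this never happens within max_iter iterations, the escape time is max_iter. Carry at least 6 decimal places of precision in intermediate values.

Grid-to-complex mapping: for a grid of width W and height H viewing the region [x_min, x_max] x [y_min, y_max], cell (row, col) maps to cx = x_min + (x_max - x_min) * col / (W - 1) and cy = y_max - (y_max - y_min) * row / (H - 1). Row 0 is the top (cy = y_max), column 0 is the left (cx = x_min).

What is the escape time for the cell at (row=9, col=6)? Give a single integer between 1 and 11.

z_0 = 0 + 0i, c = 0.2300 + 0.1320i
Iter 1: z = 0.2300 + 0.1320i, |z|^2 = 0.0703
Iter 2: z = 0.2655 + 0.1927i, |z|^2 = 0.1076
Iter 3: z = 0.2633 + 0.2343i, |z|^2 = 0.1243
Iter 4: z = 0.2444 + 0.2554i, |z|^2 = 0.1250
Iter 5: z = 0.2245 + 0.2569i, |z|^2 = 0.1164
Iter 6: z = 0.2144 + 0.2473i, |z|^2 = 0.1072
Iter 7: z = 0.2148 + 0.2381i, |z|^2 = 0.1028
Iter 8: z = 0.2195 + 0.2343i, |z|^2 = 0.1030
Iter 9: z = 0.2233 + 0.2348i, |z|^2 = 0.1050
Iter 10: z = 0.2247 + 0.2369i, |z|^2 = 0.1066

Answer: 11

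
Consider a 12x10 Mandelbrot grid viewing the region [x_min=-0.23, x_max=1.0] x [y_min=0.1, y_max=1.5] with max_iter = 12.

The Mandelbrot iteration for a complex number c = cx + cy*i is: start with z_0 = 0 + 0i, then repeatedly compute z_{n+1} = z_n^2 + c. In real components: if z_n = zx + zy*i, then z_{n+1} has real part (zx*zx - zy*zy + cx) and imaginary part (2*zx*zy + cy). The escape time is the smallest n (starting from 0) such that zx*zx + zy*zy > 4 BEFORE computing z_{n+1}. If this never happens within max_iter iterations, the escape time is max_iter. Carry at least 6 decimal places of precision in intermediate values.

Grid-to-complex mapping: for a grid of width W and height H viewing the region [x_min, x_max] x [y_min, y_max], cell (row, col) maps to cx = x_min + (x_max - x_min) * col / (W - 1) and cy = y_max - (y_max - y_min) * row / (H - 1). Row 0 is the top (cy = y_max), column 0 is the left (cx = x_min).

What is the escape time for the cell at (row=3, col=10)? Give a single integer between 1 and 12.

Answer: 2

Derivation:
z_0 = 0 + 0i, c = 0.8882 + 1.0333i
Iter 1: z = 0.8882 + 1.0333i, |z|^2 = 1.8566
Iter 2: z = 0.6093 + 2.8689i, |z|^2 = 8.6019
Escaped at iteration 2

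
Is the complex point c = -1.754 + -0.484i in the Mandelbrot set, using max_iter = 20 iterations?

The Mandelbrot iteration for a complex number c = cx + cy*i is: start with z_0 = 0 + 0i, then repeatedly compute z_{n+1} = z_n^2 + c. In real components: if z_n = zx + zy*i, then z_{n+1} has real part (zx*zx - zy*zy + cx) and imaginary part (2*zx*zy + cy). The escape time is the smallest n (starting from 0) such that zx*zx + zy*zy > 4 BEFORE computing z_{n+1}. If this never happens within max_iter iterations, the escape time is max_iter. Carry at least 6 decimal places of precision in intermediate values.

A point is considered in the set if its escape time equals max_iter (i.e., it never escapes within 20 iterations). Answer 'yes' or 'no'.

Answer: no

Derivation:
z_0 = 0 + 0i, c = -1.7540 + -0.4840i
Iter 1: z = -1.7540 + -0.4840i, |z|^2 = 3.3108
Iter 2: z = 1.0883 + 1.2139i, |z|^2 = 2.6578
Iter 3: z = -2.0432 + 2.1580i, |z|^2 = 8.8316
Escaped at iteration 3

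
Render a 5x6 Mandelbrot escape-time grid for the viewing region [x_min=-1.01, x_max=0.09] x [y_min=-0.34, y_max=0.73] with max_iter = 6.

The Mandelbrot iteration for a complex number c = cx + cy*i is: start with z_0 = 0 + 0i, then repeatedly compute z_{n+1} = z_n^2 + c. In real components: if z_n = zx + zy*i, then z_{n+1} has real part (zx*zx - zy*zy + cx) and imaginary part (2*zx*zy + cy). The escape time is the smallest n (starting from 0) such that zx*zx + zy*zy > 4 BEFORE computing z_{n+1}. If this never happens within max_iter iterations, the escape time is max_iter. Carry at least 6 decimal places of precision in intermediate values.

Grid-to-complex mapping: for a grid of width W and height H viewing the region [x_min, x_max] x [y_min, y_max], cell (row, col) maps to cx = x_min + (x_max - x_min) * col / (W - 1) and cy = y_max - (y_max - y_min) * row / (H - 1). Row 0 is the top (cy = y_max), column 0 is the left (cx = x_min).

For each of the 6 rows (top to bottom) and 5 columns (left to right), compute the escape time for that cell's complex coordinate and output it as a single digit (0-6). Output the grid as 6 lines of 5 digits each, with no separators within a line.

(row=0, col=0): c = -1.0100 + 0.7300i → escape time 4
(row=0, col=1): c = -0.7350 + 0.7300i → escape time 4
(row=0, col=2): c = -0.4600 + 0.7300i → escape time 6
(row=0, col=3): c = -0.1850 + 0.7300i → escape time 6
(row=0, col=4): c = 0.0900 + 0.7300i → escape time 6
(row=1, col=0): c = -1.0100 + 0.5160i → escape time 5
(row=1, col=1): c = -0.7350 + 0.5160i → escape time 6
(row=1, col=2): c = -0.4600 + 0.5160i → escape time 6
(row=1, col=3): c = -0.1850 + 0.5160i → escape time 6
(row=1, col=4): c = 0.0900 + 0.5160i → escape time 6
(row=2, col=0): c = -1.0100 + 0.3020i → escape time 6
(row=2, col=1): c = -0.7350 + 0.3020i → escape time 6
(row=2, col=2): c = -0.4600 + 0.3020i → escape time 6
(row=2, col=3): c = -0.1850 + 0.3020i → escape time 6
(row=2, col=4): c = 0.0900 + 0.3020i → escape time 6
(row=3, col=0): c = -1.0100 + 0.0880i → escape time 6
(row=3, col=1): c = -0.7350 + 0.0880i → escape time 6
(row=3, col=2): c = -0.4600 + 0.0880i → escape time 6
(row=3, col=3): c = -0.1850 + 0.0880i → escape time 6
(row=3, col=4): c = 0.0900 + 0.0880i → escape time 6
(row=4, col=0): c = -1.0100 + -0.1260i → escape time 6
(row=4, col=1): c = -0.7350 + -0.1260i → escape time 6
(row=4, col=2): c = -0.4600 + -0.1260i → escape time 6
(row=4, col=3): c = -0.1850 + -0.1260i → escape time 6
(row=4, col=4): c = 0.0900 + -0.1260i → escape time 6
(row=5, col=0): c = -1.0100 + -0.3400i → escape time 6
(row=5, col=1): c = -0.7350 + -0.3400i → escape time 6
(row=5, col=2): c = -0.4600 + -0.3400i → escape time 6
(row=5, col=3): c = -0.1850 + -0.3400i → escape time 6
(row=5, col=4): c = 0.0900 + -0.3400i → escape time 6

Answer: 44666
56666
66666
66666
66666
66666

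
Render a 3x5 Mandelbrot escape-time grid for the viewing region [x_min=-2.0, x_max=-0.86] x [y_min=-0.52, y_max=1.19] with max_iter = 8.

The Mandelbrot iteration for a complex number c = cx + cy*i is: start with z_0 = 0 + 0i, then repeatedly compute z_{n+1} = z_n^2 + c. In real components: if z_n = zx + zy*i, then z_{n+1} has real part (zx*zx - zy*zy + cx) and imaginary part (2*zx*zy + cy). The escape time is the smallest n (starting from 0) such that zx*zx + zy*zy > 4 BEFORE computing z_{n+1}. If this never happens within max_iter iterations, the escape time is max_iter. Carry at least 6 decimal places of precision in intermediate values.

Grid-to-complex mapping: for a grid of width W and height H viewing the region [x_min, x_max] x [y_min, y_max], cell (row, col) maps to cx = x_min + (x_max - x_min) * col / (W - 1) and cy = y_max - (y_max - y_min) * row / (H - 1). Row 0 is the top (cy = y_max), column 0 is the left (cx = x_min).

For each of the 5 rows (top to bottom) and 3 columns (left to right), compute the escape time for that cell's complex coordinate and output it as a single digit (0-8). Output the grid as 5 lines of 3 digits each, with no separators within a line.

(row=0, col=0): c = -2.0000 + 1.1900i → escape time 1
(row=0, col=1): c = -1.4300 + 1.1900i → escape time 2
(row=0, col=2): c = -0.8600 + 1.1900i → escape time 3
(row=1, col=0): c = -2.0000 + 0.7625i → escape time 1
(row=1, col=1): c = -1.4300 + 0.7625i → escape time 3
(row=1, col=2): c = -0.8600 + 0.7625i → escape time 4
(row=2, col=0): c = -2.0000 + 0.3350i → escape time 1
(row=2, col=1): c = -1.4300 + 0.3350i → escape time 5
(row=2, col=2): c = -0.8600 + 0.3350i → escape time 8
(row=3, col=0): c = -2.0000 + -0.0925i → escape time 1
(row=3, col=1): c = -1.4300 + -0.0925i → escape time 8
(row=3, col=2): c = -0.8600 + -0.0925i → escape time 8
(row=4, col=0): c = -2.0000 + -0.5200i → escape time 1
(row=4, col=1): c = -1.4300 + -0.5200i → escape time 3
(row=4, col=2): c = -0.8600 + -0.5200i → escape time 5

Answer: 123
134
158
188
135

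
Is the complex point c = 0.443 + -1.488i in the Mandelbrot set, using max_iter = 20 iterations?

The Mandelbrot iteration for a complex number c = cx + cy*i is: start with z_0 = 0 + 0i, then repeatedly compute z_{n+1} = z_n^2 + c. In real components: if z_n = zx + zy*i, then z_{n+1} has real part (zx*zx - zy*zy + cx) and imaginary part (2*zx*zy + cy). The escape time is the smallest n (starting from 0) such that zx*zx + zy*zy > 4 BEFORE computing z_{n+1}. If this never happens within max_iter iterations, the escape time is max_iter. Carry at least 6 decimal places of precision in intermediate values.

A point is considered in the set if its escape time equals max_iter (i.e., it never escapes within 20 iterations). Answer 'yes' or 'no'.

z_0 = 0 + 0i, c = 0.4430 + -1.4880i
Iter 1: z = 0.4430 + -1.4880i, |z|^2 = 2.4104
Iter 2: z = -1.5749 + -2.8064i, |z|^2 = 10.3560
Escaped at iteration 2

Answer: no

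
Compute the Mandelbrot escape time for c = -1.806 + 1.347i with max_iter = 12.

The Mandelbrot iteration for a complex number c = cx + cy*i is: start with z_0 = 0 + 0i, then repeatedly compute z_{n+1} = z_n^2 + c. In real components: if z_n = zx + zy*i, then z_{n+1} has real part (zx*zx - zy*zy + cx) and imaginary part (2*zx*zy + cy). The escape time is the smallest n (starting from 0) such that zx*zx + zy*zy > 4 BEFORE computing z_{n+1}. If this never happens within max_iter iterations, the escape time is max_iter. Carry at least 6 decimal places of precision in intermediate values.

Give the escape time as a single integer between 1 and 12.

z_0 = 0 + 0i, c = -1.8060 + 1.3470i
Iter 1: z = -1.8060 + 1.3470i, |z|^2 = 5.0760
Escaped at iteration 1

Answer: 1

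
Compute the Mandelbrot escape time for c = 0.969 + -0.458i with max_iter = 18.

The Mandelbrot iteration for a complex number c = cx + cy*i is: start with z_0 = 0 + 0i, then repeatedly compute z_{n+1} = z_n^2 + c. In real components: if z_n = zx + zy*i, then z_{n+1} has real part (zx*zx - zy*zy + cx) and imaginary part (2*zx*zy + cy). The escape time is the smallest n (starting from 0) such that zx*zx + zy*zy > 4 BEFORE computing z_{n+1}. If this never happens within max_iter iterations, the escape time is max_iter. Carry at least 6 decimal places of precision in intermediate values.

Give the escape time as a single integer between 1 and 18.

z_0 = 0 + 0i, c = 0.9690 + -0.4580i
Iter 1: z = 0.9690 + -0.4580i, |z|^2 = 1.1487
Iter 2: z = 1.6982 + -1.3456i, |z|^2 = 4.6945
Escaped at iteration 2

Answer: 2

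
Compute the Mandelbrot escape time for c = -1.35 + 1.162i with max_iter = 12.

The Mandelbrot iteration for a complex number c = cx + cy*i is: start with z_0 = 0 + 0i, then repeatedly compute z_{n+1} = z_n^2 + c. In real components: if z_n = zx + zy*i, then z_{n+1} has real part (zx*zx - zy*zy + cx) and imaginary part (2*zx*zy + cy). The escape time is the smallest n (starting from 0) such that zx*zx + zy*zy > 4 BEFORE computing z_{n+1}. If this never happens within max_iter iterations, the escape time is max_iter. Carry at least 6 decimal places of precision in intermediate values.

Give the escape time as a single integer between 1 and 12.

z_0 = 0 + 0i, c = -1.3500 + 1.1620i
Iter 1: z = -1.3500 + 1.1620i, |z|^2 = 3.1727
Iter 2: z = -0.8777 + -1.9754i, |z|^2 = 4.6726
Escaped at iteration 2

Answer: 2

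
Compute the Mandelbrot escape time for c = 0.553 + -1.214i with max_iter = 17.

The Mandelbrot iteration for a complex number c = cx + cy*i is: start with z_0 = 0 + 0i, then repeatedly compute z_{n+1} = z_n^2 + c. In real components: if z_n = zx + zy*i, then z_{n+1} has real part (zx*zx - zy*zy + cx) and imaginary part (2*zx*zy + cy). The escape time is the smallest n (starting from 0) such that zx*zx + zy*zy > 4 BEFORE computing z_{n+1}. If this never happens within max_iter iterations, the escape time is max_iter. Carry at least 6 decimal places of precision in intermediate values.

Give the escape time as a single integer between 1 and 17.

Answer: 2

Derivation:
z_0 = 0 + 0i, c = 0.5530 + -1.2140i
Iter 1: z = 0.5530 + -1.2140i, |z|^2 = 1.7796
Iter 2: z = -0.6150 + -2.5567i, |z|^2 = 6.9148
Escaped at iteration 2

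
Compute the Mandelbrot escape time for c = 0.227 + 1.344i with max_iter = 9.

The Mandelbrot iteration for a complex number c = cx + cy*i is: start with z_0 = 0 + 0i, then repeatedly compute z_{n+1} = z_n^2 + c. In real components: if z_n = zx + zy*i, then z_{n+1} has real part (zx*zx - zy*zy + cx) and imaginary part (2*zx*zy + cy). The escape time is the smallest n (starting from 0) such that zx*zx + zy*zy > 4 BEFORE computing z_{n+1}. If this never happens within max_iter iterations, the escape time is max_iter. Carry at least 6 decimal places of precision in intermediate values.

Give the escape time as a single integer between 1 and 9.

z_0 = 0 + 0i, c = 0.2270 + 1.3440i
Iter 1: z = 0.2270 + 1.3440i, |z|^2 = 1.8579
Iter 2: z = -1.5278 + 1.9542i, |z|^2 = 6.1530
Escaped at iteration 2

Answer: 2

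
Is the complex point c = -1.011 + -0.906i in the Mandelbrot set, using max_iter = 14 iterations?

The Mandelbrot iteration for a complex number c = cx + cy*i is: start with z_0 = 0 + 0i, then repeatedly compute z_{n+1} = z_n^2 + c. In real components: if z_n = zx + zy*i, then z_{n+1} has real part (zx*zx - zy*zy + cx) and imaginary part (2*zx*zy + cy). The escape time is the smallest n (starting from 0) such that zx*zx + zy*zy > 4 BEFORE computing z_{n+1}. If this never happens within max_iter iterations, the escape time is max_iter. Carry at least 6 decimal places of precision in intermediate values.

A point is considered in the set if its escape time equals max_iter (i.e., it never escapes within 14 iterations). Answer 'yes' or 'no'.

z_0 = 0 + 0i, c = -1.0110 + -0.9060i
Iter 1: z = -1.0110 + -0.9060i, |z|^2 = 1.8430
Iter 2: z = -0.8097 + 0.9259i, |z|^2 = 1.5130
Iter 3: z = -1.2127 + -2.4055i, |z|^2 = 7.2570
Escaped at iteration 3

Answer: no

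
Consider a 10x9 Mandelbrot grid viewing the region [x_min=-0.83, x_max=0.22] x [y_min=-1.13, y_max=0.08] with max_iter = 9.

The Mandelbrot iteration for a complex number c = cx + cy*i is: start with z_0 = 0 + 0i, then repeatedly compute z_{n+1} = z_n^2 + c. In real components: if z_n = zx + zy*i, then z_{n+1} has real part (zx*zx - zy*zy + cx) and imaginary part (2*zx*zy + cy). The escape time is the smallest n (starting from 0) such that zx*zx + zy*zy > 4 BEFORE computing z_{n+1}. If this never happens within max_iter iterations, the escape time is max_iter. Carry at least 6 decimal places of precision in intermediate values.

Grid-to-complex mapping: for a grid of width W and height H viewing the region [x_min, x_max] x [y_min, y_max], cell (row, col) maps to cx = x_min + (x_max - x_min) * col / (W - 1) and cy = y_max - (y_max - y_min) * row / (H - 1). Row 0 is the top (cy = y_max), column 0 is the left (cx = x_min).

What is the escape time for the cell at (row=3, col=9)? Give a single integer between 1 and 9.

z_0 = 0 + 0i, c = 0.2200 + -0.3737i
Iter 1: z = 0.2200 + -0.3737i, |z|^2 = 0.1881
Iter 2: z = 0.1287 + -0.5382i, |z|^2 = 0.3062
Iter 3: z = -0.0531 + -0.5123i, |z|^2 = 0.2653
Iter 4: z = -0.0396 + -0.3194i, |z|^2 = 0.1036
Iter 5: z = 0.1196 + -0.3484i, |z|^2 = 0.1357
Iter 6: z = 0.1129 + -0.4571i, |z|^2 = 0.2217
Iter 7: z = 0.0238 + -0.4770i, |z|^2 = 0.2280
Iter 8: z = -0.0069 + -0.3965i, |z|^2 = 0.1572

Answer: 9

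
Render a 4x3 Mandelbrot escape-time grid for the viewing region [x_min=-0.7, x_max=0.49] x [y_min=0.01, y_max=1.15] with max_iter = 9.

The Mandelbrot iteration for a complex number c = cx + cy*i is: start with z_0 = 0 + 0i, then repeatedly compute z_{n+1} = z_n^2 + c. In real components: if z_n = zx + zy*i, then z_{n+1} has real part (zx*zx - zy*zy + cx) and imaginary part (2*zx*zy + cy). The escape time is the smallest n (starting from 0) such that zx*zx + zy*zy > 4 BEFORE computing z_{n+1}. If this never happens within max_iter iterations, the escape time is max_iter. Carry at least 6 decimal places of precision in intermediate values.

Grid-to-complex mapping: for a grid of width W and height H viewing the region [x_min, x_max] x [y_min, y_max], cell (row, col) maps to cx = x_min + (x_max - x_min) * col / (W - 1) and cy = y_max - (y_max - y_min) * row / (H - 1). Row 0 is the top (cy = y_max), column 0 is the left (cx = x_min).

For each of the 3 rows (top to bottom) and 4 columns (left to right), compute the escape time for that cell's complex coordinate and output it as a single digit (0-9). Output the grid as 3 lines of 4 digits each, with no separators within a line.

(row=0, col=0): c = -0.7000 + 1.1500i → escape time 3
(row=0, col=1): c = -0.3033 + 1.1500i → escape time 4
(row=0, col=2): c = 0.0933 + 1.1500i → escape time 3
(row=0, col=3): c = 0.4900 + 1.1500i → escape time 2
(row=1, col=0): c = -0.7000 + 0.5800i → escape time 6
(row=1, col=1): c = -0.3033 + 0.5800i → escape time 9
(row=1, col=2): c = 0.0933 + 0.5800i → escape time 9
(row=1, col=3): c = 0.4900 + 0.5800i → escape time 5
(row=2, col=0): c = -0.7000 + 0.0100i → escape time 9
(row=2, col=1): c = -0.3033 + 0.0100i → escape time 9
(row=2, col=2): c = 0.0933 + 0.0100i → escape time 9
(row=2, col=3): c = 0.4900 + 0.0100i → escape time 5

Answer: 3432
6995
9995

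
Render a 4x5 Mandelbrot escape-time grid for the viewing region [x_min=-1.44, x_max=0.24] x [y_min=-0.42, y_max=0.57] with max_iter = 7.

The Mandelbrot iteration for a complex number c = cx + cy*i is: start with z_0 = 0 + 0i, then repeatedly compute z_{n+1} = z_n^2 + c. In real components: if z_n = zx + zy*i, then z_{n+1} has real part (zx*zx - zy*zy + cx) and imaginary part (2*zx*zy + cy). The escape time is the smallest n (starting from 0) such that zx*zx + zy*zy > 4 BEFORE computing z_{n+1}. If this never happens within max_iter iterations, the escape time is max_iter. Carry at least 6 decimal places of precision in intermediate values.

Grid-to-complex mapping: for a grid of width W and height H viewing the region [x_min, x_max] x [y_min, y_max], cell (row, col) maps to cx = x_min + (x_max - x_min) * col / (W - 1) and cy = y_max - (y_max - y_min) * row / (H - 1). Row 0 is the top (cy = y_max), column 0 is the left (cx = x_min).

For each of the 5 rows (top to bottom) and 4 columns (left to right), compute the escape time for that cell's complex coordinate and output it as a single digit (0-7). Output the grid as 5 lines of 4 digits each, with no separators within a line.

(row=0, col=0): c = -1.4400 + 0.5700i → escape time 3
(row=0, col=1): c = -0.8800 + 0.5700i → escape time 5
(row=0, col=2): c = -0.3200 + 0.5700i → escape time 7
(row=0, col=3): c = 0.2400 + 0.5700i → escape time 7
(row=1, col=0): c = -1.4400 + 0.3225i → escape time 5
(row=1, col=1): c = -0.8800 + 0.3225i → escape time 7
(row=1, col=2): c = -0.3200 + 0.3225i → escape time 7
(row=1, col=3): c = 0.2400 + 0.3225i → escape time 7
(row=2, col=0): c = -1.4400 + 0.0750i → escape time 7
(row=2, col=1): c = -0.8800 + 0.0750i → escape time 7
(row=2, col=2): c = -0.3200 + 0.0750i → escape time 7
(row=2, col=3): c = 0.2400 + 0.0750i → escape time 7
(row=3, col=0): c = -1.4400 + -0.1725i → escape time 6
(row=3, col=1): c = -0.8800 + -0.1725i → escape time 7
(row=3, col=2): c = -0.3200 + -0.1725i → escape time 7
(row=3, col=3): c = 0.2400 + -0.1725i → escape time 7
(row=4, col=0): c = -1.4400 + -0.4200i → escape time 4
(row=4, col=1): c = -0.8800 + -0.4200i → escape time 7
(row=4, col=2): c = -0.3200 + -0.4200i → escape time 7
(row=4, col=3): c = 0.2400 + -0.4200i → escape time 7

Answer: 3577
5777
7777
6777
4777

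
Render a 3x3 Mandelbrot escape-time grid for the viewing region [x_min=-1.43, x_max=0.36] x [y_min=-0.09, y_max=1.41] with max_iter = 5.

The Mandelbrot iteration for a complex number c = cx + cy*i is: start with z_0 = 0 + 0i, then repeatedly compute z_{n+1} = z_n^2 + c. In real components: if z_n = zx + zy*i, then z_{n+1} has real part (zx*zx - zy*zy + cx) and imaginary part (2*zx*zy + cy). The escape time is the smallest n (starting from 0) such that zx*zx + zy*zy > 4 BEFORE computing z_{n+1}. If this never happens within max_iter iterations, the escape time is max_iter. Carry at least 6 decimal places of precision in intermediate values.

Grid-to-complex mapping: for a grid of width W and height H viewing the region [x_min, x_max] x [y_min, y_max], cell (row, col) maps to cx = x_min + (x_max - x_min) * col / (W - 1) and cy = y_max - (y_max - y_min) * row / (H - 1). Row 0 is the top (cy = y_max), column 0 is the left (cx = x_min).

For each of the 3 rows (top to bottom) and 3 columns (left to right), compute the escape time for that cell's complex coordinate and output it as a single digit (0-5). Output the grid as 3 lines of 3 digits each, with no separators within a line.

Answer: 122
355
555

Derivation:
(row=0, col=0): c = -1.4300 + 1.4100i → escape time 1
(row=0, col=1): c = -0.5350 + 1.4100i → escape time 2
(row=0, col=2): c = 0.3600 + 1.4100i → escape time 2
(row=1, col=0): c = -1.4300 + 0.6600i → escape time 3
(row=1, col=1): c = -0.5350 + 0.6600i → escape time 5
(row=1, col=2): c = 0.3600 + 0.6600i → escape time 5
(row=2, col=0): c = -1.4300 + -0.0900i → escape time 5
(row=2, col=1): c = -0.5350 + -0.0900i → escape time 5
(row=2, col=2): c = 0.3600 + -0.0900i → escape time 5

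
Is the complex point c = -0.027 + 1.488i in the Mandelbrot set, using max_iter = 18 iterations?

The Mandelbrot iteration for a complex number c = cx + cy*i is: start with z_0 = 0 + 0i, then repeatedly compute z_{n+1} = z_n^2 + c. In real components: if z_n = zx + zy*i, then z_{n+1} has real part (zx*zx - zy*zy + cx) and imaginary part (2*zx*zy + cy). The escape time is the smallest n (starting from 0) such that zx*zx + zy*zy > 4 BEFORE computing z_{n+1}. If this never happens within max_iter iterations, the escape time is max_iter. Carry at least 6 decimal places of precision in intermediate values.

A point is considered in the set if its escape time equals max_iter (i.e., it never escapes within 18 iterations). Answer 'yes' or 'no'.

Answer: no

Derivation:
z_0 = 0 + 0i, c = -0.0270 + 1.4880i
Iter 1: z = -0.0270 + 1.4880i, |z|^2 = 2.2149
Iter 2: z = -2.2404 + 1.4076i, |z|^2 = 7.0009
Escaped at iteration 2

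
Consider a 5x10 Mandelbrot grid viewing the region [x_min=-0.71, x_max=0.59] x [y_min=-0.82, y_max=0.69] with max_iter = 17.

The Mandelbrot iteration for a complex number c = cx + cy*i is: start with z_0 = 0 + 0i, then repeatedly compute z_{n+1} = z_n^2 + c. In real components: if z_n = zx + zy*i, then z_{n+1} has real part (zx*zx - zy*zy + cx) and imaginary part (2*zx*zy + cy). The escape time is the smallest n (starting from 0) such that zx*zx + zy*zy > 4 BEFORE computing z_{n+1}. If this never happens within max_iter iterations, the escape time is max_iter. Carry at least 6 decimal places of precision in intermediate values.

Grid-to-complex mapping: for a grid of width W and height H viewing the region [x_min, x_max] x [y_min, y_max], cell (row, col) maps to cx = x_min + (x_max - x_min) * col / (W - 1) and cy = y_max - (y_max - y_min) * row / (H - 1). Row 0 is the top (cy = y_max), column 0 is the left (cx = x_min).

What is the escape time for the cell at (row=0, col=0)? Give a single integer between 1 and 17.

z_0 = 0 + 0i, c = -0.7100 + 0.6900i
Iter 1: z = -0.7100 + 0.6900i, |z|^2 = 0.9802
Iter 2: z = -0.6820 + -0.2898i, |z|^2 = 0.5491
Iter 3: z = -0.3289 + 1.0853i, |z|^2 = 1.2860
Iter 4: z = -1.7797 + -0.0238i, |z|^2 = 3.1679
Iter 5: z = 2.4568 + 0.7748i, |z|^2 = 6.6359
Escaped at iteration 5

Answer: 5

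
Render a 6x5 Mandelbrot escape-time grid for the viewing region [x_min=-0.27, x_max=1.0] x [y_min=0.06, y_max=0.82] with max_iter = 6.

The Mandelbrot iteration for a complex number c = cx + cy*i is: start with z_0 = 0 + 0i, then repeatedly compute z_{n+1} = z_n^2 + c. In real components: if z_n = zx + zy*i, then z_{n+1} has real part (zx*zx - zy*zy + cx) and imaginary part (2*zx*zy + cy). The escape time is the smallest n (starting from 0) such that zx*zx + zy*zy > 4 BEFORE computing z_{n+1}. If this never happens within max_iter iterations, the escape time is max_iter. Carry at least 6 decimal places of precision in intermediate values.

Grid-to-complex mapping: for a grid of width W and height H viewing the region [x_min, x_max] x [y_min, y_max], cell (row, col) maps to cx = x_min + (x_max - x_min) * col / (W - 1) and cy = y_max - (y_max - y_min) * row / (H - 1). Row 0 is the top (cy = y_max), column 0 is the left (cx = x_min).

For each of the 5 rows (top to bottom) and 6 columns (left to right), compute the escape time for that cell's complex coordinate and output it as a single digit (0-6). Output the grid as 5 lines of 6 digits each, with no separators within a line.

(row=0, col=0): c = -0.2700 + 0.8200i → escape time 6
(row=0, col=1): c = -0.0160 + 0.8200i → escape time 6
(row=0, col=2): c = 0.2380 + 0.8200i → escape time 5
(row=0, col=3): c = 0.4920 + 0.8200i → escape time 3
(row=0, col=4): c = 0.7460 + 0.8200i → escape time 2
(row=0, col=5): c = 1.0000 + 0.8200i → escape time 2
(row=1, col=0): c = -0.2700 + 0.6300i → escape time 6
(row=1, col=1): c = -0.0160 + 0.6300i → escape time 6
(row=1, col=2): c = 0.2380 + 0.6300i → escape time 6
(row=1, col=3): c = 0.4920 + 0.6300i → escape time 4
(row=1, col=4): c = 0.7460 + 0.6300i → escape time 3
(row=1, col=5): c = 1.0000 + 0.6300i → escape time 2
(row=2, col=0): c = -0.2700 + 0.4400i → escape time 6
(row=2, col=1): c = -0.0160 + 0.4400i → escape time 6
(row=2, col=2): c = 0.2380 + 0.4400i → escape time 6
(row=2, col=3): c = 0.4920 + 0.4400i → escape time 5
(row=2, col=4): c = 0.7460 + 0.4400i → escape time 3
(row=2, col=5): c = 1.0000 + 0.4400i → escape time 2
(row=3, col=0): c = -0.2700 + 0.2500i → escape time 6
(row=3, col=1): c = -0.0160 + 0.2500i → escape time 6
(row=3, col=2): c = 0.2380 + 0.2500i → escape time 6
(row=3, col=3): c = 0.4920 + 0.2500i → escape time 6
(row=3, col=4): c = 0.7460 + 0.2500i → escape time 3
(row=3, col=5): c = 1.0000 + 0.2500i → escape time 2
(row=4, col=0): c = -0.2700 + 0.0600i → escape time 6
(row=4, col=1): c = -0.0160 + 0.0600i → escape time 6
(row=4, col=2): c = 0.2380 + 0.0600i → escape time 6
(row=4, col=3): c = 0.4920 + 0.0600i → escape time 5
(row=4, col=4): c = 0.7460 + 0.0600i → escape time 3
(row=4, col=5): c = 1.0000 + 0.0600i → escape time 2

Answer: 665322
666432
666532
666632
666532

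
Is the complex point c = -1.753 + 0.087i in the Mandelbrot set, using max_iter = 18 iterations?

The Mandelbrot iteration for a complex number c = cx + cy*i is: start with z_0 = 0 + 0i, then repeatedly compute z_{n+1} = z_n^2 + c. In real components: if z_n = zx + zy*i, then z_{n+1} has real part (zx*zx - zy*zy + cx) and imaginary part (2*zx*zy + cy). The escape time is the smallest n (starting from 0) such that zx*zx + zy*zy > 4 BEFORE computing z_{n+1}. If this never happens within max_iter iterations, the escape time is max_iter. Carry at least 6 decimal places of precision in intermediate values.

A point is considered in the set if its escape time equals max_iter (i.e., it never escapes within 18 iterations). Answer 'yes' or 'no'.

Answer: no

Derivation:
z_0 = 0 + 0i, c = -1.7530 + 0.0870i
Iter 1: z = -1.7530 + 0.0870i, |z|^2 = 3.0806
Iter 2: z = 1.3124 + -0.2180i, |z|^2 = 1.7700
Iter 3: z = -0.0780 + -0.4853i, |z|^2 = 0.2416
Iter 4: z = -1.9824 + 0.1627i, |z|^2 = 3.9564
Iter 5: z = 2.1505 + -0.5582i, |z|^2 = 4.9361
Escaped at iteration 5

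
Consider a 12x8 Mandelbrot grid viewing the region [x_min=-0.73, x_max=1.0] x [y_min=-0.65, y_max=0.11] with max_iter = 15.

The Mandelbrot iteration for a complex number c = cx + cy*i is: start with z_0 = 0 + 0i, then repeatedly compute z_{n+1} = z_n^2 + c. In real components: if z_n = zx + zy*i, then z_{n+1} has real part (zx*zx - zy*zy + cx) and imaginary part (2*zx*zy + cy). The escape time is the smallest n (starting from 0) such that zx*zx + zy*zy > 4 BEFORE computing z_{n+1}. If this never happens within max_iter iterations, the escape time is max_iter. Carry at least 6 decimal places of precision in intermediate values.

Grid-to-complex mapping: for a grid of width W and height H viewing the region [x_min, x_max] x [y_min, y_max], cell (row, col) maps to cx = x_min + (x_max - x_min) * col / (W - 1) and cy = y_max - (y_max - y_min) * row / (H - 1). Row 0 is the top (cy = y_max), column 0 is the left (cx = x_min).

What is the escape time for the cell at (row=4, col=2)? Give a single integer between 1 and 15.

z_0 = 0 + 0i, c = -0.4155 + -0.3243i
Iter 1: z = -0.4155 + -0.3243i, |z|^2 = 0.2778
Iter 2: z = -0.3480 + -0.0548i, |z|^2 = 0.1241
Iter 3: z = -0.2973 + -0.2861i, |z|^2 = 0.1703
Iter 4: z = -0.4089 + -0.1541i, |z|^2 = 0.1910
Iter 5: z = -0.2720 + -0.1982i, |z|^2 = 0.1133
Iter 6: z = -0.3808 + -0.2164i, |z|^2 = 0.1918
Iter 7: z = -0.3173 + -0.1595i, |z|^2 = 0.1261
Iter 8: z = -0.3402 + -0.2231i, |z|^2 = 0.1655
Iter 9: z = -0.3495 + -0.1725i, |z|^2 = 0.1519
Iter 10: z = -0.3231 + -0.2037i, |z|^2 = 0.1459
Iter 11: z = -0.3526 + -0.1927i, |z|^2 = 0.1614
Iter 12: z = -0.3283 + -0.1884i, |z|^2 = 0.1433
Iter 13: z = -0.3432 + -0.2006i, |z|^2 = 0.1580
Iter 14: z = -0.3379 + -0.1866i, |z|^2 = 0.1490

Answer: 15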